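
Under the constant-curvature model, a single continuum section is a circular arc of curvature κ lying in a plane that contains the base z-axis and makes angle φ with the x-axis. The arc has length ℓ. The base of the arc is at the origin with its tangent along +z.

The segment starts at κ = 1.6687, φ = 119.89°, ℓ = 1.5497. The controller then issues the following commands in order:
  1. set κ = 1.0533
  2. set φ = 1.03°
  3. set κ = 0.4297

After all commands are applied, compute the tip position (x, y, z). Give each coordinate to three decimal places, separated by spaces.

0.497 0.009 1.438

initial: κ=1.6687, φ=119.89°, ℓ=1.5497
cmd 1: set κ=1.0533 → (κ,φ,ℓ)=(1.0533,119.89°,1.5497) → tip=(-0.5022,0.8737,0.9476)
cmd 2: set φ=1.03° → (κ,φ,ℓ)=(1.0533,1.03°,1.5497) → tip=(1.0076,0.0181,0.9476)
cmd 3: set κ=0.4297 → (κ,φ,ℓ)=(0.4297,1.03°,1.5497) → tip=(0.4971,0.0089,1.4377)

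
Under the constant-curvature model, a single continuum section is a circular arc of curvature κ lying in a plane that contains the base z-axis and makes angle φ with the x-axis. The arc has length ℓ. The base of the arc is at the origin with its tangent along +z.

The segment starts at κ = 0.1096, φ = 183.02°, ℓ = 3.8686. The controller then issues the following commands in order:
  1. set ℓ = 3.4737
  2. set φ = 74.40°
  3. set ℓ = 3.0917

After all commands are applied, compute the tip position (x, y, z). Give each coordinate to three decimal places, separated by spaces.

0.140 0.500 3.033

initial: κ=0.1096, φ=183.02°, ℓ=3.8686
cmd 1: set ℓ=3.4737 → (κ,φ,ℓ)=(0.1096,183.02°,3.4737) → tip=(-0.6524,-0.0344,3.3904)
cmd 2: set φ=74.40° → (κ,φ,ℓ)=(0.1096,74.40°,3.4737) → tip=(0.1757,0.6292,3.3904)
cmd 3: set ℓ=3.0917 → (κ,φ,ℓ)=(0.1096,74.40°,3.0917) → tip=(0.1395,0.4997,3.0329)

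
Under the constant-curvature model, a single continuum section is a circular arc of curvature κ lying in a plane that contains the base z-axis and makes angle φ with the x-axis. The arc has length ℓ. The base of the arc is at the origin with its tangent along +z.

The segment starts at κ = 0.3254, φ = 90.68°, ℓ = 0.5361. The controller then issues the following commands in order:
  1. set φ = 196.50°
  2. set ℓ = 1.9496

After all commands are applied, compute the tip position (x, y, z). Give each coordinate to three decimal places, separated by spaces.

-0.573 -0.170 1.821

initial: κ=0.3254, φ=90.68°, ℓ=0.5361
cmd 1: set φ=196.50° → (κ,φ,ℓ)=(0.3254,196.50°,0.5361) → tip=(-0.0447,-0.0132,0.5334)
cmd 2: set ℓ=1.9496 → (κ,φ,ℓ)=(0.3254,196.50°,1.9496) → tip=(-0.5733,-0.1698,1.8214)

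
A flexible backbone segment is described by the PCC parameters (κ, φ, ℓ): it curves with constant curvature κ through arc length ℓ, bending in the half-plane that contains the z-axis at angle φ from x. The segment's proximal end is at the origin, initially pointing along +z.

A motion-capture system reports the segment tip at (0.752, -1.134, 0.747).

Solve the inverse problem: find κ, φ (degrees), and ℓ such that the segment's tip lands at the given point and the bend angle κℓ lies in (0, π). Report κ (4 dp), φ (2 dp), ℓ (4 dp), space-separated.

ρ = √(x²+y²) = √(0.752² + -1.134²) = 1.36068
φ = atan2(y, x) mod 360° = atan2(-1.134, 0.752) = 303.5499°
|p|² = ρ² + z² = 1.36068² + 0.747² = 2.40947
κ = 2ρ / |p|² = 2×1.36068 / 2.40947 = 1.12945
θ = 2·atan2(ρ, z) = 2·atan2(1.36068, 0.747) = 2.13746 rad
ℓ = θ/κ = 2.13746/1.12945 = 1.89248

1.1294 303.55 1.8925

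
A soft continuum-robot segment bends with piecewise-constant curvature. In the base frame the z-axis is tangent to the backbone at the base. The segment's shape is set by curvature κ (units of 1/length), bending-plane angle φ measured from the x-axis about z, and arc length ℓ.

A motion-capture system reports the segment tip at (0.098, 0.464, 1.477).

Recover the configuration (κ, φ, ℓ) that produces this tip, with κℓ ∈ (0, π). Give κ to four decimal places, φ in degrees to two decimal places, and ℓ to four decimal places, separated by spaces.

0.3941 78.07 1.5765

ρ = √(x²+y²) = √(0.098² + 0.464²) = 0.47424
φ = atan2(y, x) mod 360° = atan2(0.464, 0.098) = 78.0740°
|p|² = ρ² + z² = 0.47424² + 1.477² = 2.40643
κ = 2ρ / |p|² = 2×0.47424 / 2.40643 = 0.39414
θ = 2·atan2(ρ, z) = 2·atan2(0.47424, 1.477) = 0.62137 rad
ℓ = θ/κ = 0.62137/0.39414 = 1.57651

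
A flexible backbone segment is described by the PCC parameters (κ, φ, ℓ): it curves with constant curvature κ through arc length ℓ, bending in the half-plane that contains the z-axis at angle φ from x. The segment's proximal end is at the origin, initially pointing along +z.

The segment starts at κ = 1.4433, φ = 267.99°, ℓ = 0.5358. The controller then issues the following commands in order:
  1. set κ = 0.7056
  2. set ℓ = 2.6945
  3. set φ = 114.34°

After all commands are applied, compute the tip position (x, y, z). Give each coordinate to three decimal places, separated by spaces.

initial: κ=1.4433, φ=267.99°, ℓ=0.5358
cmd 1: set κ=0.7056 → (κ,φ,ℓ)=(0.7056,267.99°,0.5358) → tip=(-0.0035,-0.1000,0.5231)
cmd 2: set ℓ=2.6945 → (κ,φ,ℓ)=(0.7056,267.99°,2.6945) → tip=(-0.0658,-1.8759,1.3406)
cmd 3: set φ=114.34° → (κ,φ,ℓ)=(0.7056,114.34°,2.6945) → tip=(-0.7736,1.7102,1.3406)

-0.774 1.710 1.341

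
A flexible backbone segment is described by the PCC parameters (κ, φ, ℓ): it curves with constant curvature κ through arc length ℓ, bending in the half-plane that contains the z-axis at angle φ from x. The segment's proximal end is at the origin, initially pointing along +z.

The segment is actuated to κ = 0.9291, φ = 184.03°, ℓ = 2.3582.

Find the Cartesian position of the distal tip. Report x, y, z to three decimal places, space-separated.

-1.698 -0.120 0.876

θ = κ·ℓ = 0.9291 × 2.3582 = 2.19100 rad
ρ = (1 − cos θ)/κ = (1 − -0.58120)/0.9291 = 1.70187
z = sin θ / κ = 0.81376/0.9291 = 0.87586
x = ρ cos φ = 1.70187 × cos(184.03°) = -1.69766
y = ρ sin φ = 1.70187 × sin(184.03°) = -0.11961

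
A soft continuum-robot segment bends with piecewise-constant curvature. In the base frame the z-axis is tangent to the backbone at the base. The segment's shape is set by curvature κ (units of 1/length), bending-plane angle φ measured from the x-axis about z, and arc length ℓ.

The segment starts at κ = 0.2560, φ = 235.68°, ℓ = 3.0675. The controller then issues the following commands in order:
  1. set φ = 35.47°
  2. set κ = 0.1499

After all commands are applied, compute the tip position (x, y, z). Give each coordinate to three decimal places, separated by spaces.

initial: κ=0.2560, φ=235.68°, ℓ=3.0675
cmd 1: set φ=35.47° → (κ,φ,ℓ)=(0.2560,35.47°,3.0675) → tip=(0.9315,0.6637,2.7618)
cmd 2: set κ=0.1499 → (κ,φ,ℓ)=(0.1499,35.47°,3.0675) → tip=(0.5643,0.4021,2.9605)

0.564 0.402 2.961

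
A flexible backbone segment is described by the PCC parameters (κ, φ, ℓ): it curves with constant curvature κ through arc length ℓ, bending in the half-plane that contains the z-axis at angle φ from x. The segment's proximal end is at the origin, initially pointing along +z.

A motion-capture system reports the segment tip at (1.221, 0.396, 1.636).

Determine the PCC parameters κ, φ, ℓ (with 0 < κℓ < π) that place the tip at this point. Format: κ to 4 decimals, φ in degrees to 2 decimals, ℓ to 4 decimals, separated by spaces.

0.5937 17.97 2.2412

ρ = √(x²+y²) = √(1.221² + 0.396²) = 1.28361
φ = atan2(y, x) mod 360° = atan2(0.396, 1.221) = 17.9691°
|p|² = ρ² + z² = 1.28361² + 1.636² = 4.32415
κ = 2ρ / |p|² = 2×1.28361 / 4.32415 = 0.59369
θ = 2·atan2(ρ, z) = 2·atan2(1.28361, 1.636) = 1.33056 rad
ℓ = θ/κ = 1.33056/0.59369 = 2.24116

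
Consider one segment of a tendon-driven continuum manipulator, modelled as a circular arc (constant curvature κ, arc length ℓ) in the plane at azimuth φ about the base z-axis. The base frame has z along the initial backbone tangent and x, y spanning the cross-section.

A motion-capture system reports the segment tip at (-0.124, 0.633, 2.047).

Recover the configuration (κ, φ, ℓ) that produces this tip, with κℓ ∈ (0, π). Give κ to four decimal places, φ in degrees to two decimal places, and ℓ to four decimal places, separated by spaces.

0.2801 101.08 2.1799

ρ = √(x²+y²) = √(-0.124² + 0.633²) = 0.64503
φ = atan2(y, x) mod 360° = atan2(0.633, -0.124) = 101.0835°
|p|² = ρ² + z² = 0.64503² + 2.047² = 4.60627
κ = 2ρ / |p|² = 2×0.64503 / 4.60627 = 0.28007
θ = 2·atan2(ρ, z) = 2·atan2(0.64503, 2.047) = 0.61052 rad
ℓ = θ/κ = 0.61052/0.28007 = 2.17992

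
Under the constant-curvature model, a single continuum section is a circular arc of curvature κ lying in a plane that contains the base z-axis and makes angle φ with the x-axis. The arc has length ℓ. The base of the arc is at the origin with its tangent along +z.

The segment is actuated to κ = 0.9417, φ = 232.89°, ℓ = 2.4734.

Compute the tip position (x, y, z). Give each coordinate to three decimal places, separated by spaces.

-1.081 -1.429 0.771

θ = κ·ℓ = 0.9417 × 2.4734 = 2.32920 rad
ρ = (1 − cos θ)/κ = (1 − -0.68776)/0.9417 = 1.79225
z = sin θ / κ = 0.72593/0.9417 = 0.77088
x = ρ cos φ = 1.79225 × cos(232.89°) = -1.08135
y = ρ sin φ = 1.79225 × sin(232.89°) = -1.42928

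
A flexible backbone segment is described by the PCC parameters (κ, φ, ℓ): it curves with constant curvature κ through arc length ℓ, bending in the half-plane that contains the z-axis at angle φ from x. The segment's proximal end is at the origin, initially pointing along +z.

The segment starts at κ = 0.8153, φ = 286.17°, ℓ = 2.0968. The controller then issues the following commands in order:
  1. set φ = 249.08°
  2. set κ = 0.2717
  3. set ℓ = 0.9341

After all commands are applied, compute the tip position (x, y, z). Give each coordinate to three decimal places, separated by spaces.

initial: κ=0.8153, φ=286.17°, ℓ=2.0968
cmd 1: set φ=249.08° → (κ,φ,ℓ)=(0.8153,249.08°,2.0968) → tip=(-0.4985,-1.3041,1.2148)
cmd 2: set κ=0.2717 → (κ,φ,ℓ)=(0.2717,249.08°,2.0968) → tip=(-0.2076,-0.5430,1.9852)
cmd 3: set ℓ=0.9341 → (κ,φ,ℓ)=(0.2717,249.08°,0.9341) → tip=(-0.0421,-0.1101,0.9241)

-0.042 -0.110 0.924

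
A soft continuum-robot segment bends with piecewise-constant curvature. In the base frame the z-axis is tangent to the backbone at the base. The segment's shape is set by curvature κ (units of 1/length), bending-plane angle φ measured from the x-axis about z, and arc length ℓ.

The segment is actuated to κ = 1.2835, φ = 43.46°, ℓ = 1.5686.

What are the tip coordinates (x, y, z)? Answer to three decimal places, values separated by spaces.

0.808 0.765 0.704

θ = κ·ℓ = 1.2835 × 1.5686 = 2.01330 rad
ρ = (1 − cos θ)/κ = (1 − -0.42820)/1.2835 = 1.11274
z = sin θ / κ = 0.90368/1.2835 = 0.70408
x = ρ cos φ = 1.11274 × cos(43.46°) = 0.80769
y = ρ sin φ = 1.11274 × sin(43.46°) = 0.76540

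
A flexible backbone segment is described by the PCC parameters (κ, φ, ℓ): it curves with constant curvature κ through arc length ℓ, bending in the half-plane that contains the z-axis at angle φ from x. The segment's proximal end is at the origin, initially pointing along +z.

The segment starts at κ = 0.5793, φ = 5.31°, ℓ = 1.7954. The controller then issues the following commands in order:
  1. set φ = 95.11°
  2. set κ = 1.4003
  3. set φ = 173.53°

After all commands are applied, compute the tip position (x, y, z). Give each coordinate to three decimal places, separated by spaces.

-1.284 0.146 0.419

initial: κ=0.5793, φ=5.31°, ℓ=1.7954
cmd 1: set φ=95.11° → (κ,φ,ℓ)=(0.5793,95.11°,1.7954) → tip=(-0.0759,0.8491,1.4888)
cmd 2: set κ=1.4003 → (κ,φ,ℓ)=(1.4003,95.11°,1.7954) → tip=(-0.1151,1.2871,0.4193)
cmd 3: set φ=173.53° → (κ,φ,ℓ)=(1.4003,173.53°,1.7954) → tip=(-1.2840,0.1456,0.4193)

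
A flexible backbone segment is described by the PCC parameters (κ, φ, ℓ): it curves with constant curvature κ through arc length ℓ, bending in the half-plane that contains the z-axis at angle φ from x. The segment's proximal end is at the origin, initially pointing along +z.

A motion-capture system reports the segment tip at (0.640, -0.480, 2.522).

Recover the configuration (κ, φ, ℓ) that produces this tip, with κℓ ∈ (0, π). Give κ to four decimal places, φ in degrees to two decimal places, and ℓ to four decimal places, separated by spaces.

0.2286 323.13 2.6879

ρ = √(x²+y²) = √(0.640² + -0.480²) = 0.80000
φ = atan2(y, x) mod 360° = atan2(-0.480, 0.640) = 323.1301°
|p|² = ρ² + z² = 0.80000² + 2.522² = 7.00048
κ = 2ρ / |p|² = 2×0.80000 / 7.00048 = 0.22856
θ = 2·atan2(ρ, z) = 2·atan2(0.80000, 2.522) = 0.61434 rad
ℓ = θ/κ = 0.61434/0.22856 = 2.68791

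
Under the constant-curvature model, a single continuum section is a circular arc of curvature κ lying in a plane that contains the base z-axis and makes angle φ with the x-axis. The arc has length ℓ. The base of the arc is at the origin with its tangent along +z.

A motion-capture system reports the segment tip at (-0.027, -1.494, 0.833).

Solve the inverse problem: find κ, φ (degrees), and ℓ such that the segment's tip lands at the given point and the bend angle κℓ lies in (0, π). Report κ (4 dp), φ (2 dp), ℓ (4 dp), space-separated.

ρ = √(x²+y²) = √(-0.027² + -1.494²) = 1.49424
φ = atan2(y, x) mod 360° = atan2(-1.494, -0.027) = 268.9646°
|p|² = ρ² + z² = 1.49424² + 0.833² = 2.92665
κ = 2ρ / |p|² = 2×1.49424 / 2.92665 = 1.02113
θ = 2·atan2(ρ, z) = 2·atan2(1.49424, 0.833) = 2.12447 rad
ℓ = θ/κ = 2.12447/1.02113 = 2.08051

1.0211 268.96 2.0805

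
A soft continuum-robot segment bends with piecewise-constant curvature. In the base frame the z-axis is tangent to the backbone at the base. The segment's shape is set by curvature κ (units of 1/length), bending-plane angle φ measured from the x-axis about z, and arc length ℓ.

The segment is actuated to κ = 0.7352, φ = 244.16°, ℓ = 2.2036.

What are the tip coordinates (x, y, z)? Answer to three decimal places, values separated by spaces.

θ = κ·ℓ = 0.7352 × 2.2036 = 1.62009 rad
ρ = (1 − cos θ)/κ = (1 − -0.04927)/0.7352 = 1.42719
z = sin θ / κ = 0.99879/0.7352 = 1.35852
x = ρ cos φ = 1.42719 × cos(244.16°) = -0.62205
y = ρ sin φ = 1.42719 × sin(244.16°) = -1.28449

-0.622 -1.284 1.359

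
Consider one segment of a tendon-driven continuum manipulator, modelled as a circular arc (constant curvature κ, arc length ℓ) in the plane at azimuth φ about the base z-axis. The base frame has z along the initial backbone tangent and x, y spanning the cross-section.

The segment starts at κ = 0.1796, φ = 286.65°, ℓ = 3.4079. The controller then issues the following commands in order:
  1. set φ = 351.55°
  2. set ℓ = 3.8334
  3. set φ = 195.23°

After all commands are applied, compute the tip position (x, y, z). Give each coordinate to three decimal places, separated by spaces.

-1.224 -0.333 3.538

initial: κ=0.1796, φ=286.65°, ℓ=3.4079
cmd 1: set φ=351.55° → (κ,φ,ℓ)=(0.1796,351.55°,3.4079) → tip=(0.9998,-0.1485,3.1991)
cmd 2: set ℓ=3.8334 → (κ,φ,ℓ)=(0.1796,351.55°,3.8334) → tip=(1.2545,-0.1864,3.5377)
cmd 3: set φ=195.23° → (κ,φ,ℓ)=(0.1796,195.23°,3.8334) → tip=(-1.2238,-0.3332,3.5377)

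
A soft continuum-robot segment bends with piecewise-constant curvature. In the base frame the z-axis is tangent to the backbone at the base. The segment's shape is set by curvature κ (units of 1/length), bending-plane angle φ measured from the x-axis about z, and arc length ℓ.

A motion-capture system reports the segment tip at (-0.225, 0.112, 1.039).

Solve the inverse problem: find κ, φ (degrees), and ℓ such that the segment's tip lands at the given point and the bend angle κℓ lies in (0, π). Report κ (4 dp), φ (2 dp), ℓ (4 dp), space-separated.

ρ = √(x²+y²) = √(-0.225² + 0.112²) = 0.25133
φ = atan2(y, x) mod 360° = atan2(0.112, -0.225) = 153.5369°
|p|² = ρ² + z² = 0.25133² + 1.039² = 1.14269
κ = 2ρ / |p|² = 2×0.25133 / 1.14269 = 0.43990
θ = 2·atan2(ρ, z) = 2·atan2(0.25133, 1.039) = 0.47468 rad
ℓ = θ/κ = 0.47468/0.43990 = 1.07907

0.4399 153.54 1.0791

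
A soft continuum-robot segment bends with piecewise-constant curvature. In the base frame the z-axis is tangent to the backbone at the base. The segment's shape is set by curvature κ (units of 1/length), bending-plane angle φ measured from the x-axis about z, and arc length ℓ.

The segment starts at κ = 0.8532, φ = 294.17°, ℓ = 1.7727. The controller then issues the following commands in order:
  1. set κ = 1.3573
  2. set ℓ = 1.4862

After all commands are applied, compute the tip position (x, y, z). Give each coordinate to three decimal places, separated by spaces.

initial: κ=0.8532, φ=294.17°, ℓ=1.7727
cmd 1: set κ=1.3573 → (κ,φ,ℓ)=(1.3573,294.17°,1.7727) → tip=(0.5253,-1.1706,0.4943)
cmd 2: set ℓ=1.4862 → (κ,φ,ℓ)=(1.3573,294.17°,1.4862) → tip=(0.4319,-0.9624,0.6646)

0.432 -0.962 0.665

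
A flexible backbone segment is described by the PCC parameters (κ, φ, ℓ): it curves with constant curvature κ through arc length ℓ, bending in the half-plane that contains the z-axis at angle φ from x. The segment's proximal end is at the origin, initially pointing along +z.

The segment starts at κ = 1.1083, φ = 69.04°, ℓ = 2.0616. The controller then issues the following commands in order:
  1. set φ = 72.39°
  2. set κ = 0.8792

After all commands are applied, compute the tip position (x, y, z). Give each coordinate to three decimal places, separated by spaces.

initial: κ=1.1083, φ=69.04°, ℓ=2.0616
cmd 1: set φ=72.39° → (κ,φ,ℓ)=(1.1083,72.39°,2.0616) → tip=(0.4517,1.4232,0.6819)
cmd 2: set κ=0.8792 → (κ,φ,ℓ)=(0.8792,72.39°,2.0616) → tip=(0.4265,1.3436,1.1043)

0.426 1.344 1.104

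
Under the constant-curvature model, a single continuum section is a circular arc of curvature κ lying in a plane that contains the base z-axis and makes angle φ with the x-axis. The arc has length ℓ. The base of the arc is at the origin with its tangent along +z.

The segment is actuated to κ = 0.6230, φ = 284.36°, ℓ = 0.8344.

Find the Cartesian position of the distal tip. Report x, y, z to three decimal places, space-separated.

θ = κ·ℓ = 0.6230 × 0.8344 = 0.51983 rad
ρ = (1 − cos θ)/κ = (1 − 0.86790)/0.6230 = 0.21203
z = sin θ / κ = 0.49673/0.6230 = 0.79733
x = ρ cos φ = 0.21203 × cos(284.36°) = 0.05259
y = ρ sin φ = 0.21203 × sin(284.36°) = -0.20541

0.053 -0.205 0.797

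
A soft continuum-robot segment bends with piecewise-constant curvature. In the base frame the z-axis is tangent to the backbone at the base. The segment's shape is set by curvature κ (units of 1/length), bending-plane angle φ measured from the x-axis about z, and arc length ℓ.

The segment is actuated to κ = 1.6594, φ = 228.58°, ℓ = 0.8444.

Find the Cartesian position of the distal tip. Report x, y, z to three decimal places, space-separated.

-0.331 -0.376 0.594

θ = κ·ℓ = 1.6594 × 0.8444 = 1.40120 rad
ρ = (1 − cos θ)/κ = (1 − 0.16879)/1.6594 = 0.50091
z = sin θ / κ = 0.98565/1.6594 = 0.59398
x = ρ cos φ = 0.50091 × cos(228.58°) = -0.33139
y = ρ sin φ = 0.50091 × sin(228.58°) = -0.37562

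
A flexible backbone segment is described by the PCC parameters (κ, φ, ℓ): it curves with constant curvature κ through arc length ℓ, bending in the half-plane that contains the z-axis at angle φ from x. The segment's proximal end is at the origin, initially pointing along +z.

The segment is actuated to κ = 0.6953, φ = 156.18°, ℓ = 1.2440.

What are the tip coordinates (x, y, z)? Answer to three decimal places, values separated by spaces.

θ = κ·ℓ = 0.6953 × 1.2440 = 0.86495 rad
ρ = (1 − cos θ)/κ = (1 − 0.64868)/0.6953 = 0.50528
z = sin θ / κ = 0.76106/0.6953 = 1.09458
x = ρ cos φ = 0.50528 × cos(156.18°) = -0.46224
y = ρ sin φ = 0.50528 × sin(156.18°) = 0.20407

-0.462 0.204 1.095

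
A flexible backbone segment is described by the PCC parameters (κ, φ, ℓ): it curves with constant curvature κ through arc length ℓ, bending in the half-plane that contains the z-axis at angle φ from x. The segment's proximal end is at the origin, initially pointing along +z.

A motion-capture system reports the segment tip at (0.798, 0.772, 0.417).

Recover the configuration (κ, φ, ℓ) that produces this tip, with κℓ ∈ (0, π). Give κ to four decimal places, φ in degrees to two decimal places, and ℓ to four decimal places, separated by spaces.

ρ = √(x²+y²) = √(0.798² + 0.772²) = 1.11031
φ = atan2(y, x) mod 360° = atan2(0.772, 0.798) = 44.0512°
|p|² = ρ² + z² = 1.11031² + 0.417² = 1.40668
κ = 2ρ / |p|² = 2×1.11031 / 1.40668 = 1.57863
θ = 2·atan2(ρ, z) = 2·atan2(1.11031, 0.417) = 2.42305 rad
ℓ = θ/κ = 2.42305/1.57863 = 1.53491

1.5786 44.05 1.5349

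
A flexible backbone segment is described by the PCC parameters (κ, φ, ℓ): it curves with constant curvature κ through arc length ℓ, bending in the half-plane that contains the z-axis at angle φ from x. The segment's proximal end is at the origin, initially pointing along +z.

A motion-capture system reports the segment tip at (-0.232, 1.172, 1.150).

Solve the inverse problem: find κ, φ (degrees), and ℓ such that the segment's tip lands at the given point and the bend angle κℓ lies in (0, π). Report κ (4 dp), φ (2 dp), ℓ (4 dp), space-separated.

ρ = √(x²+y²) = √(-0.232² + 1.172²) = 1.19474
φ = atan2(y, x) mod 360° = atan2(1.172, -0.232) = 101.1971°
|p|² = ρ² + z² = 1.19474² + 1.150² = 2.74991
κ = 2ρ / |p|² = 2×1.19474 / 2.74991 = 0.86893
θ = 2·atan2(ρ, z) = 2·atan2(1.19474, 1.150) = 1.60896 rad
ℓ = θ/κ = 1.60896/0.86893 = 1.85165

0.8689 101.20 1.8516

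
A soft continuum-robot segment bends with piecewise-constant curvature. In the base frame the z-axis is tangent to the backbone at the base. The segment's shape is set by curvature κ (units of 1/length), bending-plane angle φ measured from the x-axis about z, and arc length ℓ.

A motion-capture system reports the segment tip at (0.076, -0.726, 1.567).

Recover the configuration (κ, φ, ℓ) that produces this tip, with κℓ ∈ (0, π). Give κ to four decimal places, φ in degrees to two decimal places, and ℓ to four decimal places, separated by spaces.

0.4885 275.98 1.7847

ρ = √(x²+y²) = √(0.076² + -0.726²) = 0.72997
φ = atan2(y, x) mod 360° = atan2(-0.726, 0.076) = 275.9761°
|p|² = ρ² + z² = 0.72997² + 1.567² = 2.98834
κ = 2ρ / |p|² = 2×0.72997 / 2.98834 = 0.48854
θ = 2·atan2(ρ, z) = 2·atan2(0.72997, 1.567) = 0.87189 rad
ℓ = θ/κ = 0.87189/0.48854 = 1.78468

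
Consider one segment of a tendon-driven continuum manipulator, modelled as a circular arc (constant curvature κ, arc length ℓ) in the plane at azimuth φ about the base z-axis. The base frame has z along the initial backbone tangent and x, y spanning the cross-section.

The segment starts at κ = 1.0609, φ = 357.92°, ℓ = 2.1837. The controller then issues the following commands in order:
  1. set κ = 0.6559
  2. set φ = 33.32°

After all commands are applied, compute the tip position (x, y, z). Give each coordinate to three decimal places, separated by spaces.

1.098 0.722 1.510

initial: κ=1.0609, φ=357.92°, ℓ=2.1837
cmd 1: set κ=0.6559 → (κ,φ,ℓ)=(0.6559,357.92°,2.1837) → tip=(1.3133,-0.0477,1.5100)
cmd 2: set φ=33.32° → (κ,φ,ℓ)=(0.6559,33.32°,2.1837) → tip=(1.0981,0.7219,1.5100)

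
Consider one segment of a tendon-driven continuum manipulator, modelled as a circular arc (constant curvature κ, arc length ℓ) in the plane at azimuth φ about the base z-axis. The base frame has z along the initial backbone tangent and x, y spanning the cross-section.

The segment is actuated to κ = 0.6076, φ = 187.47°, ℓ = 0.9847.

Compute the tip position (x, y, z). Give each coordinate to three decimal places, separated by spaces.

θ = κ·ℓ = 0.6076 × 0.9847 = 0.59830 rad
ρ = (1 − cos θ)/κ = (1 − 0.82629)/0.6076 = 0.28589
z = sin θ / κ = 0.56324/0.6076 = 0.92699
x = ρ cos φ = 0.28589 × cos(187.47°) = -0.28347
y = ρ sin φ = 0.28589 × sin(187.47°) = -0.03717

-0.283 -0.037 0.927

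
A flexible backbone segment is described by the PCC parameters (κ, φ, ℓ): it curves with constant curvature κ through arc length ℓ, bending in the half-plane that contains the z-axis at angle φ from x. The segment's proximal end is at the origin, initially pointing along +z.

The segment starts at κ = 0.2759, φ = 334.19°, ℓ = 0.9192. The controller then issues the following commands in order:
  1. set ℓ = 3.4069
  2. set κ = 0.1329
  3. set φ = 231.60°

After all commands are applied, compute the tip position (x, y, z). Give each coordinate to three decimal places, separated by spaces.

-0.471 -0.594 3.292

initial: κ=0.2759, φ=334.19°, ℓ=0.9192
cmd 1: set ℓ=3.4069 → (κ,φ,ℓ)=(0.2759,334.19°,3.4069) → tip=(1.3384,-0.6473,2.9269)
cmd 2: set κ=0.1329 → (κ,φ,ℓ)=(0.1329,334.19°,3.4069) → tip=(0.6826,-0.3301,3.2917)
cmd 3: set φ=231.60° → (κ,φ,ℓ)=(0.1329,231.60°,3.4069) → tip=(-0.4710,-0.5942,3.2917)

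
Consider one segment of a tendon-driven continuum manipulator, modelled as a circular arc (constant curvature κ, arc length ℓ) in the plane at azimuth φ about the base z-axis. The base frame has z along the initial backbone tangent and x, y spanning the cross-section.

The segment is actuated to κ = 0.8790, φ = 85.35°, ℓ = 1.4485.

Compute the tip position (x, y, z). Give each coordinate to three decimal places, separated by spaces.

0.065 0.801 1.088

θ = κ·ℓ = 0.8790 × 1.4485 = 1.27323 rad
ρ = (1 − cos θ)/κ = (1 − 0.29319)/0.8790 = 0.80410
z = sin θ / κ = 0.95605/0.8790 = 1.08766
x = ρ cos φ = 0.80410 × cos(85.35°) = 0.06519
y = ρ sin φ = 0.80410 × sin(85.35°) = 0.80146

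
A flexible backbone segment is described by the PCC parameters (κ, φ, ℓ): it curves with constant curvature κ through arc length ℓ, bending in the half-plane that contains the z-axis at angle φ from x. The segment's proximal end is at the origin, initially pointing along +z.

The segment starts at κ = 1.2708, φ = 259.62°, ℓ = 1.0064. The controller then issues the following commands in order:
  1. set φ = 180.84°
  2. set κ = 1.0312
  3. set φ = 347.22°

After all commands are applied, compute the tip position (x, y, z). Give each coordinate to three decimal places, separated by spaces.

0.465 -0.106 0.835

initial: κ=1.2708, φ=259.62°, ℓ=1.0064
cmd 1: set φ=180.84° → (κ,φ,ℓ)=(1.2708,180.84°,1.0064) → tip=(-0.5604,-0.0082,0.7536)
cmd 2: set κ=1.0312 → (κ,φ,ℓ)=(1.0312,180.84°,1.0064) → tip=(-0.4769,-0.0070,0.8352)
cmd 3: set φ=347.22° → (κ,φ,ℓ)=(1.0312,347.22°,1.0064) → tip=(0.4652,-0.1055,0.8352)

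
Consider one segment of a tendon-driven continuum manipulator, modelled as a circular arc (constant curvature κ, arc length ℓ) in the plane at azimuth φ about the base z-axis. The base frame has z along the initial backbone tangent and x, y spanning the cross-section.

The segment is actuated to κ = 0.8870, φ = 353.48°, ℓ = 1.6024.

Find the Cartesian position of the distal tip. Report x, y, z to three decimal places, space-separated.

0.953 -0.109 1.115

θ = κ·ℓ = 0.8870 × 1.6024 = 1.42133 rad
ρ = (1 − cos θ)/κ = (1 − 0.14891)/0.8870 = 0.95951
z = sin θ / κ = 0.98885/0.8870 = 1.11483
x = ρ cos φ = 0.95951 × cos(353.48°) = 0.95331
y = ρ sin φ = 0.95951 × sin(353.48°) = -0.10895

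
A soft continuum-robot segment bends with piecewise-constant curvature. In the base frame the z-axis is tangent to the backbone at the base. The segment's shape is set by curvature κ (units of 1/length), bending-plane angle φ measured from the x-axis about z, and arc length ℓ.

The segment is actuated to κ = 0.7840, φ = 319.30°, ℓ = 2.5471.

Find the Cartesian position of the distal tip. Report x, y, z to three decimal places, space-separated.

1.367 -1.176 1.161

θ = κ·ℓ = 0.7840 × 2.5471 = 1.99693 rad
ρ = (1 − cos θ)/κ = (1 − -0.41335)/0.7840 = 1.80274
z = sin θ / κ = 0.91057/0.7840 = 1.16144
x = ρ cos φ = 1.80274 × cos(319.30°) = 1.36672
y = ρ sin φ = 1.80274 × sin(319.30°) = -1.17557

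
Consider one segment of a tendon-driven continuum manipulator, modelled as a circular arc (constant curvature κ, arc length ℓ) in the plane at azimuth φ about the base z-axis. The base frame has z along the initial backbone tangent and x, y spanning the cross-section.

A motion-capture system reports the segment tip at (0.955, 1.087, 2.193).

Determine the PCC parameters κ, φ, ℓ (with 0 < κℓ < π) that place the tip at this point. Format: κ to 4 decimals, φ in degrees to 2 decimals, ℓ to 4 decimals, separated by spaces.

0.4192 48.70 2.7824

ρ = √(x²+y²) = √(0.955² + 1.087²) = 1.44693
φ = atan2(y, x) mod 360° = atan2(1.087, 0.955) = 48.6986°
|p|² = ρ² + z² = 1.44693² + 2.193² = 6.90284
κ = 2ρ / |p|² = 2×1.44693 / 6.90284 = 0.41923
θ = 2·atan2(ρ, z) = 2·atan2(1.44693, 2.193) = 1.16646 rad
ℓ = θ/κ = 1.16646/0.41923 = 2.78241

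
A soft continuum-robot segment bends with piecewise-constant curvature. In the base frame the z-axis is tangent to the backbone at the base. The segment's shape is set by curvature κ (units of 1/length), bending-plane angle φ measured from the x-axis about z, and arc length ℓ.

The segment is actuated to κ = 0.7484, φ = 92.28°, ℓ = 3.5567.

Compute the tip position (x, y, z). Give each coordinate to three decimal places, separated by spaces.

θ = κ·ℓ = 0.7484 × 3.5567 = 2.66183 rad
ρ = (1 − cos θ)/κ = (1 − -0.88711)/0.7484 = 2.52152
z = sin θ / κ = 0.46156/0.7484 = 0.61674
x = ρ cos φ = 2.52152 × cos(92.28°) = -0.10031
y = ρ sin φ = 2.52152 × sin(92.28°) = 2.51953

-0.100 2.520 0.617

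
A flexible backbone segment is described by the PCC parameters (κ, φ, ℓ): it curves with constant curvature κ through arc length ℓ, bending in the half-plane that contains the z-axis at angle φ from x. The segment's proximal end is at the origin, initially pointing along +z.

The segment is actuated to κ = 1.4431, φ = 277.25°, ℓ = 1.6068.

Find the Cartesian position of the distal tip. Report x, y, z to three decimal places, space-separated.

θ = κ·ℓ = 1.4431 × 1.6068 = 2.31877 rad
ρ = (1 − cos θ)/κ = (1 − -0.68016)/1.4431 = 1.16427
z = sin θ / κ = 0.73307/1.4431 = 0.50798
x = ρ cos φ = 1.16427 × cos(277.25°) = 0.14693
y = ρ sin φ = 1.16427 × sin(277.25°) = -1.15496

0.147 -1.155 0.508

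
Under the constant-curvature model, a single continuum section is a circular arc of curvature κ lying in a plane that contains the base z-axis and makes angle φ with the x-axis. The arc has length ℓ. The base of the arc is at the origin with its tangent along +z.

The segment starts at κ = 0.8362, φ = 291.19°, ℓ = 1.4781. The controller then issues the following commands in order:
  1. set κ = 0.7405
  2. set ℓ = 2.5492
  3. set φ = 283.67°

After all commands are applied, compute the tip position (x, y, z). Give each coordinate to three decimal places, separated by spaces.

initial: κ=0.8362, φ=291.19°, ℓ=1.4781
cmd 1: set κ=0.7405 → (κ,φ,ℓ)=(0.7405,291.19°,1.4781) → tip=(0.2643,-0.6819,1.2002)
cmd 2: set ℓ=2.5492 → (κ,φ,ℓ)=(0.7405,291.19°,2.5492) → tip=(0.6402,-1.6515,1.2832)
cmd 3: set φ=283.67° → (κ,φ,ℓ)=(0.7405,283.67°,2.5492) → tip=(0.4186,-1.7211,1.2832)

0.419 -1.721 1.283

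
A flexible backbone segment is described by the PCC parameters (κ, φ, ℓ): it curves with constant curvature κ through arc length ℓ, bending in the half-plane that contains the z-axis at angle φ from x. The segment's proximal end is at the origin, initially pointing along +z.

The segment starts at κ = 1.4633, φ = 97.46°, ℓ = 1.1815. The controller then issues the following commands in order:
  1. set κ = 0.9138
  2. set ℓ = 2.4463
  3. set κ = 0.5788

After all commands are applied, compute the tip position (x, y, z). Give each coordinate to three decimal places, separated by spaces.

initial: κ=1.4633, φ=97.46°, ℓ=1.1815
cmd 1: set κ=0.9138 → (κ,φ,ℓ)=(0.9138,97.46°,1.1815) → tip=(-0.0751,0.5733,0.9650)
cmd 2: set ℓ=2.4463 → (κ,φ,ℓ)=(0.9138,97.46°,2.4463) → tip=(-0.2297,1.7543,0.8614)
cmd 3: set κ=0.5788 → (κ,φ,ℓ)=(0.5788,97.46°,2.4463) → tip=(-0.1897,1.4488,1.7070)

-0.190 1.449 1.707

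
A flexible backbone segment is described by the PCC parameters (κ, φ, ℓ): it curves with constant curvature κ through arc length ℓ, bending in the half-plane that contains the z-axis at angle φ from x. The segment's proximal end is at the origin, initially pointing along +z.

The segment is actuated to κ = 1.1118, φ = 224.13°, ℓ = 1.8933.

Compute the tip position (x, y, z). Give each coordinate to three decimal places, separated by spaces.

θ = κ·ℓ = 1.1118 × 1.8933 = 2.10497 rad
ρ = (1 − cos θ)/κ = (1 − -0.50913)/1.1118 = 1.35738
z = sin θ / κ = 0.86069/1.1118 = 0.77414
x = ρ cos φ = 1.35738 × cos(224.13°) = -0.97427
y = ρ sin φ = 1.35738 × sin(224.13°) = -0.94513

-0.974 -0.945 0.774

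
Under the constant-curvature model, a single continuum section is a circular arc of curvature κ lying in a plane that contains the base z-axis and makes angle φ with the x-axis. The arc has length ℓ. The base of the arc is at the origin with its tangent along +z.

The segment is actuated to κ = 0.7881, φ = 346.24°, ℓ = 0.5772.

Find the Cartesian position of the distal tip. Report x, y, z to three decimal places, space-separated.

0.125 -0.031 0.557

θ = κ·ℓ = 0.7881 × 0.5772 = 0.45489 rad
ρ = (1 − cos θ)/κ = (1 − 0.89831)/0.7881 = 0.12903
z = sin θ / κ = 0.43936/0.7881 = 0.55750
x = ρ cos φ = 0.12903 × cos(346.24°) = 0.12533
y = ρ sin φ = 0.12903 × sin(346.24°) = -0.03069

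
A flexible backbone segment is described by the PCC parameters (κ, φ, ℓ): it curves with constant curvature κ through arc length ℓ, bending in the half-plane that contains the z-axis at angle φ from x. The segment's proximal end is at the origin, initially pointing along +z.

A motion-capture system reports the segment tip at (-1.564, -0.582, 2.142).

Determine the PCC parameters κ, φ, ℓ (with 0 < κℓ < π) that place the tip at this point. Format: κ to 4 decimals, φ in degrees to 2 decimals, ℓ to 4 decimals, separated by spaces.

ρ = √(x²+y²) = √(-1.564² + -0.582²) = 1.66878
φ = atan2(y, x) mod 360° = atan2(-0.582, -1.564) = 200.4114°
|p|² = ρ² + z² = 1.66878² + 2.142² = 7.37298
κ = 2ρ / |p|² = 2×1.66878 / 7.37298 = 0.45267
θ = 2·atan2(ρ, z) = 2·atan2(1.66878, 2.142) = 1.32370 rad
ℓ = θ/κ = 1.32370/0.45267 = 2.92418

0.4527 200.41 2.9242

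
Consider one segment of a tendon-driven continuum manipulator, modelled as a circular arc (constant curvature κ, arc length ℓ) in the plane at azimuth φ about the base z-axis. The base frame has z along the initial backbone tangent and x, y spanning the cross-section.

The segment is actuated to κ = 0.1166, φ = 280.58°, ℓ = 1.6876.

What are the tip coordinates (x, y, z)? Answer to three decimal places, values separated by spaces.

θ = κ·ℓ = 0.1166 × 1.6876 = 0.19677 rad
ρ = (1 − cos θ)/κ = (1 − 0.98070)/0.1166 = 0.16550
z = sin θ / κ = 0.19551/0.1166 = 1.67673
x = ρ cos φ = 0.16550 × cos(280.58°) = 0.03039
y = ρ sin φ = 0.16550 × sin(280.58°) = -0.16269

0.030 -0.163 1.677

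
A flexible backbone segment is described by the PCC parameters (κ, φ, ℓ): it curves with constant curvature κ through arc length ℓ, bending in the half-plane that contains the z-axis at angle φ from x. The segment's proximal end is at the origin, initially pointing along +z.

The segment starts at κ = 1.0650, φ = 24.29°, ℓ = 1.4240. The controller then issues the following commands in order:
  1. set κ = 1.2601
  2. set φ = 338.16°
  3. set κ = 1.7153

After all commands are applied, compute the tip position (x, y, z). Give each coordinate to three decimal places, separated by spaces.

initial: κ=1.0650, φ=24.29°, ℓ=1.4240
cmd 1: set κ=1.2601 → (κ,φ,ℓ)=(1.2601,24.29°,1.4240) → tip=(0.8837,0.3988,0.7738)
cmd 2: set φ=338.16° → (κ,φ,ℓ)=(1.2601,338.16°,1.4240) → tip=(0.9000,-0.3607,0.7738)
cmd 3: set κ=1.7153 → (κ,φ,ℓ)=(1.7153,338.16°,1.4240) → tip=(0.9554,-0.3829,0.3751)

0.955 -0.383 0.375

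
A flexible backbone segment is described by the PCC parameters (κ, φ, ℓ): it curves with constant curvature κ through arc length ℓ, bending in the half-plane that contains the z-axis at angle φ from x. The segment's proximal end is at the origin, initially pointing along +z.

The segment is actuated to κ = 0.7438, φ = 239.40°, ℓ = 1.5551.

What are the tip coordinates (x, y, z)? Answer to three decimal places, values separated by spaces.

-0.409 -0.692 1.231

θ = κ·ℓ = 0.7438 × 1.5551 = 1.15668 rad
ρ = (1 − cos θ)/κ = (1 − 0.40238)/0.7438 = 0.80347
z = sin θ / κ = 0.91547/0.7438 = 1.23081
x = ρ cos φ = 0.80347 × cos(239.40°) = -0.40900
y = ρ sin φ = 0.80347 × sin(239.40°) = -0.69158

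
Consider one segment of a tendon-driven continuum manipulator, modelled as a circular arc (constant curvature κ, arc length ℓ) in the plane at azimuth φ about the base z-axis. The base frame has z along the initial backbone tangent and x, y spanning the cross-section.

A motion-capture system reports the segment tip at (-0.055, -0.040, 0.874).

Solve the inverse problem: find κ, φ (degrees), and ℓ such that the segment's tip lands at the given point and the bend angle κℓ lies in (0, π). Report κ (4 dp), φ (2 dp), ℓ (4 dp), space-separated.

0.1770 216.03 0.8775

ρ = √(x²+y²) = √(-0.055² + -0.040²) = 0.06801
φ = atan2(y, x) mod 360° = atan2(-0.040, -0.055) = 216.0274°
|p|² = ρ² + z² = 0.06801² + 0.874² = 0.76850
κ = 2ρ / |p|² = 2×0.06801 / 0.76850 = 0.17699
θ = 2·atan2(ρ, z) = 2·atan2(0.06801, 0.874) = 0.15531 rad
ℓ = θ/κ = 0.15531/0.17699 = 0.87752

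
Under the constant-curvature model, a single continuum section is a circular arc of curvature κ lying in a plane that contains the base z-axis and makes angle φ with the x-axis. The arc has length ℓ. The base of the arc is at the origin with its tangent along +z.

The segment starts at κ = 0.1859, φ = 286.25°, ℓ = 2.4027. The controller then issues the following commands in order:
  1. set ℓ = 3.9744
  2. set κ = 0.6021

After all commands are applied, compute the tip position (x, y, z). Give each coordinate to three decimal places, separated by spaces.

0.805 -2.763 1.130

initial: κ=0.1859, φ=286.25°, ℓ=2.4027
cmd 1: set ℓ=3.9744 → (κ,φ,ℓ)=(0.1859,286.25°,3.9744) → tip=(0.3925,-1.3466,3.6225)
cmd 2: set κ=0.6021 → (κ,φ,ℓ)=(0.6021,286.25°,3.9744) → tip=(0.8053,-2.7627,1.1304)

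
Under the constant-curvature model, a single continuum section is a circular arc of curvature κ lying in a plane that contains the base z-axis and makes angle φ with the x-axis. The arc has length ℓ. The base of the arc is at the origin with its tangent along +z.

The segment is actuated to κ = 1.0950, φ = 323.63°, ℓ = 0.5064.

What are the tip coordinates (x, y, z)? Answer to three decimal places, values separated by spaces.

0.110 -0.081 0.481

θ = κ·ℓ = 1.0950 × 0.5064 = 0.55451 rad
ρ = (1 − cos θ)/κ = (1 − 0.85016)/1.0950 = 0.13684
z = sin θ / κ = 0.52653/1.0950 = 0.48084
x = ρ cos φ = 0.13684 × cos(323.63°) = 0.11018
y = ρ sin φ = 0.13684 × sin(323.63°) = -0.08115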